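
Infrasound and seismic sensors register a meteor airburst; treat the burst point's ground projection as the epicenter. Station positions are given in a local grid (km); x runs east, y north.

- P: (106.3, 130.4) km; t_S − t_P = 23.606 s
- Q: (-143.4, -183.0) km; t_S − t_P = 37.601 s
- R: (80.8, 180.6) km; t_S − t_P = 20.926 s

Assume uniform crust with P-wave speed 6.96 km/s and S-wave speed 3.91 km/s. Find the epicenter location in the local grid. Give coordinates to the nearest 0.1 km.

Distance from S−P lag: d = Δt · v_P v_S / (v_P − v_S) = Δt · (6.96·3.91)/(6.96−3.91) ≈ 8.9225·Δt.
So d_P = 210.62, d_Q = 335.49, d_R = 186.71 km.
Circle about each station: (x − 106.3)² + (y − 130.4)² = 210.62²; (x + 143.4)² + (y + 183.0)² = 335.49²; (x − 80.8)² + (y − 180.6)² = 186.71².
Subtracting pairs of circle equations eliminates x²+y² and gives linear equations (the radical axes):
-499.4 x − 626.8 y = -42444.05
-51.0 x + 100.4 y = 20341.31
Solving the 2×2 system: x ≈ -103.4, y ≈ 150.1 km.

-103.4 km east, 150.1 km north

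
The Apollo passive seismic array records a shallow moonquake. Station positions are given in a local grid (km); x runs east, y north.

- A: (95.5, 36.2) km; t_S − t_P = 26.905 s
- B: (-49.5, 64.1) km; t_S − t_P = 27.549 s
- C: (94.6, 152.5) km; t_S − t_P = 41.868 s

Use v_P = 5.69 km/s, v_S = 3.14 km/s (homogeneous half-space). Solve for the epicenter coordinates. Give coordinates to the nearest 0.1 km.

Distance from S−P lag: d = Δt · v_P v_S / (v_P − v_S) = Δt · (5.69·3.14)/(5.69−3.14) ≈ 7.0065·Δt.
So d_A = 188.51, d_B = 193.02, d_C = 293.35 km.
Circle about each station: (x − 95.5)² + (y − 36.2)² = 188.51²; (x + 49.5)² + (y − 64.1)² = 193.02²; (x − 94.6)² + (y − 152.5)² = 293.35².
Subtracting pairs of circle equations eliminates x²+y² and gives linear equations (the radical axes):
-290.0 x + 55.8 y = -5592.33
-1.8 x + 232.6 y = -28743.48
Solving the 2×2 system: x ≈ -4.5, y ≈ -123.6 km.

x ≈ -4.5 km, y ≈ -123.6 km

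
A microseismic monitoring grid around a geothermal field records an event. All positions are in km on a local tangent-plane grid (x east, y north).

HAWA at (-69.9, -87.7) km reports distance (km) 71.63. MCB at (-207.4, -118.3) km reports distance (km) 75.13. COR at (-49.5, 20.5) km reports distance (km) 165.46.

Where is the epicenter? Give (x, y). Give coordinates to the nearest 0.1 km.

Circle about each station: (x + 69.9)² + (y + 87.7)² = 71.63²; (x + 207.4)² + (y + 118.3)² = 75.13²; (x + 49.5)² + (y − 20.5)² = 165.46².
Subtracting pairs of circle equations eliminates x²+y² and gives linear equations (the radical axes):
-275.0 x − 61.2 y = 43918.69
40.8 x + 216.4 y = -31952.95
Solving the 2×2 system: x ≈ -132.4, y ≈ -122.7 km.

(-132.4, -122.7)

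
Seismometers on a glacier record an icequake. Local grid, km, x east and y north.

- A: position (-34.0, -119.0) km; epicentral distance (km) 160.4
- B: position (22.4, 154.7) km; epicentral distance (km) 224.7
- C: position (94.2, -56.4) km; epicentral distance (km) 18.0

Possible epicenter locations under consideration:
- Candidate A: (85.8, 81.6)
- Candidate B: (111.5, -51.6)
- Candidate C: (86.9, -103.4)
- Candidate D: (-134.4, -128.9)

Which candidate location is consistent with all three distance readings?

For each candidate, compare |candidate − station| to the reported distance:
Candidate A: residuals A 73.3, B 127.9, C 120.3 → max 127.9 km
Candidate B: residuals A 0.0, B 0.0, C 0.0 → max 0.0 km
Candidate C: residuals A 38.5, B 41.3, C 29.6 → max 41.3 km
Candidate D: residuals A 59.5, B 99.4, C 221.8 → max 221.8 km
Only Candidate B has all residuals ≈ 0.

Candidate B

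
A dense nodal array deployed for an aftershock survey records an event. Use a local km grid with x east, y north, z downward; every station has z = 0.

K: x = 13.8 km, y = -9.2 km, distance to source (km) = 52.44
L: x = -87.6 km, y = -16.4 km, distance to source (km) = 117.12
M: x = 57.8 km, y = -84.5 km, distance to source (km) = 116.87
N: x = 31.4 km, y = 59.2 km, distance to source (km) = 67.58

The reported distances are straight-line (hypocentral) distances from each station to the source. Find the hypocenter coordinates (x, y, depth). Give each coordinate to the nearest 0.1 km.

Each station gives a sphere (x−x_i)² + (y−y_i)² + z² = d_i² (stations at z=0).
Subtracting the K sphere from L and M: z² cancels, leaving linear equations in x and y:
-202.8 x − 14.4 y = -3299.50
88.0 x − 150.6 y = -702.63
Solving: x ≈ 15.303, y ≈ 13.608 km (keep extra digits for the depth step; rounded: 15.3, 13.6).
Then from the K sphere: z² = 52.44² − (x − 13.8)² − (y + 9.2)² with x = 15.303, y = 13.608, so z ≈ 47.196 ≈ 47.2 km.
Check against N (with the unrounded solution): distance 67.57 ≈ 67.58 km. ✓

(15.3, 13.6, 47.2)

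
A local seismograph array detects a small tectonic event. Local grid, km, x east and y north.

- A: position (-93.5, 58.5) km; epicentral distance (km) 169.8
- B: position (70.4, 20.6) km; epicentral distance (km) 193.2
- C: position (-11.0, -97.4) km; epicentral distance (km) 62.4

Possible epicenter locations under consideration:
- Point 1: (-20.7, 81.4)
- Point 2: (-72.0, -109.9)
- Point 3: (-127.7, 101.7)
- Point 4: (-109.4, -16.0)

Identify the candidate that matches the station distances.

Point 2

For each candidate, compare |candidate − station| to the reported distance:
Point 1: residuals A 93.5, B 83.7, C 116.7 → max 116.7 km
Point 2: residuals A 0.0, B 0.0, C 0.1 → max 0.1 km
Point 3: residuals A 114.7, B 20.9, C 168.4 → max 168.4 km
Point 4: residuals A 93.6, B 9.7, C 65.3 → max 93.6 km
Only Point 2 has all residuals ≈ 0.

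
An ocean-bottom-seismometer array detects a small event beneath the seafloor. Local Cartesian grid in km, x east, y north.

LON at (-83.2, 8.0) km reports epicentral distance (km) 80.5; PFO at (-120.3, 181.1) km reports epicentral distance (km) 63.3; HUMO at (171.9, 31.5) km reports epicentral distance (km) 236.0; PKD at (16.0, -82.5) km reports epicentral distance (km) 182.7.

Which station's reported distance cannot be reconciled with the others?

Solve using three stations at a time. Using LON, HUMO, PKD (subtract circle equations pairwise → linear system) gives (x, y) ≈ (-58.1, 84.5).
Distances from that point to each station vs reported:
  LON: calculated 80.5 vs reported 80.5 → residual 0.0 km
  PFO: calculated 114.9 vs reported 63.3 → residual 51.6 km
  HUMO: calculated 236.0 vs reported 236.0 → residual 0.0 km
  PKD: calculated 182.7 vs reported 182.7 → residual 0.0 km
LON, HUMO, PKD are mutually consistent (residuals ≈ 0); PFO is off by 51.6 km.

PFO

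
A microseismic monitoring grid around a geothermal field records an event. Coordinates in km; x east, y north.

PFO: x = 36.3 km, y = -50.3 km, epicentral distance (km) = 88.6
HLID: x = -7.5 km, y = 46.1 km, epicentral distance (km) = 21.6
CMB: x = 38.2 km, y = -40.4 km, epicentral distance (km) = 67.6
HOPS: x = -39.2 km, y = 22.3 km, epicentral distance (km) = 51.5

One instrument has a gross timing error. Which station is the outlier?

CMB

Solve using three stations at a time. Using PFO, HLID, HOPS (subtract circle equations pairwise → linear system) gives (x, y) ≈ (10.8, 34.6).
Distances from that point to each station vs reported:
  PFO: calculated 88.6 vs reported 88.6 → residual 0.0 km
  HLID: calculated 21.7 vs reported 21.6 → residual 0.1 km
  CMB: calculated 79.8 vs reported 67.6 → residual 12.2 km
  HOPS: calculated 51.5 vs reported 51.5 → residual 0.0 km
PFO, HLID, HOPS are mutually consistent (residuals ≈ 0); CMB is off by 12.2 km.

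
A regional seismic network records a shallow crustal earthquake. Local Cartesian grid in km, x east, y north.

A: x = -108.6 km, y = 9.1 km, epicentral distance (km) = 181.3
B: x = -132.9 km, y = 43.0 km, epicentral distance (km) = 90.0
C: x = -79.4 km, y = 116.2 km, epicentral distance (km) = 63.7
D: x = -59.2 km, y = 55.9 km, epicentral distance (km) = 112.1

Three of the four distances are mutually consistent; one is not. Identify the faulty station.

Solve using three stations at a time. Using B, C, D (subtract circle equations pairwise → linear system) gives (x, y) ≈ (-140.9, 132.6).
Distances from that point to each station vs reported:
  A: calculated 127.7 vs reported 181.3 → residual 53.6 km
  B: calculated 90.0 vs reported 90.0 → residual 0.0 km
  C: calculated 63.7 vs reported 63.7 → residual 0.0 km
  D: calculated 112.1 vs reported 112.1 → residual 0.0 km
B, C, D are mutually consistent (residuals ≈ 0); A is off by 53.6 km.

A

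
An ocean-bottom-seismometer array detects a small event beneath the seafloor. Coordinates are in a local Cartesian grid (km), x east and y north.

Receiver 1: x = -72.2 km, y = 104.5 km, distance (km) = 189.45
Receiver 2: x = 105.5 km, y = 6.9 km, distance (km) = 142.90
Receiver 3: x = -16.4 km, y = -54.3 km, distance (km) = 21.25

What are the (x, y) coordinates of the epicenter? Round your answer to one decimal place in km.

Circle about each station: (x + 72.2)² + (y − 104.5)² = 189.45²; (x − 105.5)² + (y − 6.9)² = 142.90²; (x + 16.4)² + (y + 54.3)² = 21.25².
Subtracting pairs of circle equations eliminates x²+y² and gives linear equations (the radical axes):
355.4 x − 195.2 y = 10515.66
111.6 x − 317.6 y = 22524.10
Solving the 2×2 system: x ≈ -11.6, y ≈ -75.0 km.
Check against Receiver 1 (with the unrounded x, y): √((x + 72.2)²+(y − 104.5)²) = 189.45 ≈ 189.45 km. ✓

x ≈ -11.6 km, y ≈ -75.0 km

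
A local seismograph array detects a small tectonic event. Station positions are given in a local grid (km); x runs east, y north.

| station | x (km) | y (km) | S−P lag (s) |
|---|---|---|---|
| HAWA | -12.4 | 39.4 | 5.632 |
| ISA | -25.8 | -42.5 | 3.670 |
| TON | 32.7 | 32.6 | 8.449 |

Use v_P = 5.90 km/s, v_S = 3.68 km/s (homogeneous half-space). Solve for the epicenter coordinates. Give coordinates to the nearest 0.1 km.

Distance from S−P lag: d = Δt · v_P v_S / (v_P − v_S) = Δt · (5.90·3.68)/(5.90−3.68) ≈ 9.7802·Δt.
So d_HAWA = 55.08, d_ISA = 35.89, d_TON = 82.63 km.
Circle about each station: (x + 12.4)² + (y − 39.4)² = 55.08²; (x + 25.8)² + (y + 42.5)² = 35.89²; (x − 32.7)² + (y − 32.6)² = 82.63².
Subtracting the HAWA equation from the ISA and TON equations removes the quadratic terms:
-26.8 x − 163.8 y = 2511.48
90.2 x − 13.6 y = -3367.98
Solving the 2×2 system: x ≈ -38.7, y ≈ -9.0 km.

(-38.7, -9.0)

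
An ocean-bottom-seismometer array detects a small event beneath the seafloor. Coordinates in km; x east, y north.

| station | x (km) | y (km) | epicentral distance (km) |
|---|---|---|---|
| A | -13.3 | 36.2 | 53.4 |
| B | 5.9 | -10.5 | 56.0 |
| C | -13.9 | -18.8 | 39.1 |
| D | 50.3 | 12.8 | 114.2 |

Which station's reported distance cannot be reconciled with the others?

Solve using three stations at a time. Using A, B, C (subtract circle equations pairwise → linear system) gives (x, y) ≈ (-49.5, -2.9).
Distances from that point to each station vs reported:
  A: calculated 53.3 vs reported 53.4 → residual 0.1 km
  B: calculated 55.9 vs reported 56.0 → residual 0.1 km
  C: calculated 39.0 vs reported 39.1 → residual 0.1 km
  D: calculated 101.0 vs reported 114.2 → residual 13.2 km
A, B, C are mutually consistent (residuals ≈ 0); D is off by 13.2 km.

D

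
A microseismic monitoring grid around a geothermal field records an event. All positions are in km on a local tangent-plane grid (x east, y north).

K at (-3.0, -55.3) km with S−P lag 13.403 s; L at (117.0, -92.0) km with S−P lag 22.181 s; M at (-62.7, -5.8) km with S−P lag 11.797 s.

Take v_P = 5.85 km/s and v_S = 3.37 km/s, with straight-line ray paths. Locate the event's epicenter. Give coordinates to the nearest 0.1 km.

Distance from S−P lag: d = Δt · v_P v_S / (v_P − v_S) = Δt · (5.85·3.37)/(5.85−3.37) ≈ 7.9494·Δt.
So d_K = 106.55, d_L = 176.33, d_M = 93.78 km.
Circle about each station: (x + 3.0)² + (y + 55.3)² = 106.55²; (x − 117.0)² + (y + 92.0)² = 176.33²; (x + 62.7)² + (y + 5.8)² = 93.78².
Subtracting the K equation from the L and M equations removes the quadratic terms:
240.0 x − 73.4 y = -653.46
-119.4 x + 99.0 y = 3456.05
Solving the 2×2 system: x ≈ 12.6, y ≈ 50.1 km.

(12.6, 50.1)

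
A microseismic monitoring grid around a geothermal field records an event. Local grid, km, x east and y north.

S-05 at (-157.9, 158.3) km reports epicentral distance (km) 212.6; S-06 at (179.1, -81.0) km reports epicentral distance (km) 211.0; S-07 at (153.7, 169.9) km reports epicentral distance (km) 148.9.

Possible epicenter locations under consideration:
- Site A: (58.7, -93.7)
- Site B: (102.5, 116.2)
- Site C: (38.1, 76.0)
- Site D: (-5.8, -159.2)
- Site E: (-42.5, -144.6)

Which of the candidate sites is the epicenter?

Site C

For each candidate, compare |candidate − station| to the reported distance:
Site A: residuals S-05 119.7, S-06 89.9, S-07 131.3 → max 131.3 km
Site B: residuals S-05 51.2, S-06 0.6, S-07 74.7 → max 74.7 km
Site C: residuals S-05 0.0, S-06 0.0, S-07 0.0 → max 0.0 km
Site D: residuals S-05 139.5, S-06 10.2, S-07 216.8 → max 216.8 km
Site E: residuals S-05 111.5, S-06 19.5, S-07 221.8 → max 221.8 km
Only Site C has all residuals ≈ 0.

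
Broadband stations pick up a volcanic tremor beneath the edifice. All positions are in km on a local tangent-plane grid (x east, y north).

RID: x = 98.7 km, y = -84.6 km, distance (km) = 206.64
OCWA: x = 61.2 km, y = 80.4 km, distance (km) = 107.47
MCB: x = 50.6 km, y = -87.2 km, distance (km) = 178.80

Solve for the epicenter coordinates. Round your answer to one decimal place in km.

Circle about each station: (x − 98.7)² + (y + 84.6)² = 206.64²; (x − 61.2)² + (y − 80.4)² = 107.47²; (x − 50.6)² + (y + 87.2)² = 178.80².
Subtracting the RID equation from the OCWA and MCB equations removes the quadratic terms:
-75.0 x + 330.0 y = 24461.04
-96.2 x − 5.2 y = 3996.00
Solving the 2×2 system: x ≈ -45.0, y ≈ 63.9 km.

x ≈ -45.0 km, y ≈ 63.9 km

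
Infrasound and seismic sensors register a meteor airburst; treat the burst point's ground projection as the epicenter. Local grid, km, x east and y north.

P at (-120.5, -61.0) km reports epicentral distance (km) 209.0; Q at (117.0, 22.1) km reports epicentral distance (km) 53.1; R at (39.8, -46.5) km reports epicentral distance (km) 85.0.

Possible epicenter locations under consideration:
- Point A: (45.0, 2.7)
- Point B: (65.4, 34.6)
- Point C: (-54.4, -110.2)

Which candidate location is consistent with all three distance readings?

For each candidate, compare |candidate − station| to the reported distance:
Point A: residuals P 31.7, Q 21.5, R 35.5 → max 35.5 km
Point B: residuals P 0.0, Q 0.0, R 0.0 → max 0.0 km
Point C: residuals P 126.6, Q 163.4, R 28.7 → max 163.4 km
Only Point B has all residuals ≈ 0.

Point B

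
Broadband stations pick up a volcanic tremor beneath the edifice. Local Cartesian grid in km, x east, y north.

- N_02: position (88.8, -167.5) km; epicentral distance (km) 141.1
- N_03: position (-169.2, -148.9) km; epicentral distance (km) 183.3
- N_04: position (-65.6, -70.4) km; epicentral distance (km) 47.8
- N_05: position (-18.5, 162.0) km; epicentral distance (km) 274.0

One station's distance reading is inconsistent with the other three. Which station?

N_03

Solve using three stations at a time. Using N_02, N_04, N_05 (subtract circle equations pairwise → linear system) gives (x, y) ≈ (-40.5, -111.1).
Distances from that point to each station vs reported:
  N_02: calculated 141.1 vs reported 141.1 → residual 0.0 km
  N_03: calculated 134.1 vs reported 183.3 → residual 49.2 km
  N_04: calculated 47.8 vs reported 47.8 → residual 0.0 km
  N_05: calculated 274.0 vs reported 274.0 → residual 0.0 km
N_02, N_04, N_05 are mutually consistent (residuals ≈ 0); N_03 is off by 49.2 km.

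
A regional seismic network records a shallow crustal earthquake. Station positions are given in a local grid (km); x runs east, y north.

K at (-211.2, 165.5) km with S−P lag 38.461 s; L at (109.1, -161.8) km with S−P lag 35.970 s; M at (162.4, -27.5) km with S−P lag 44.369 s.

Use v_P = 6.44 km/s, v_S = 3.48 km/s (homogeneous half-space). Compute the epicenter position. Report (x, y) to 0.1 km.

(-160.2, -121.2)

Distance from S−P lag: d = Δt · v_P v_S / (v_P − v_S) = Δt · (6.44·3.48)/(6.44−3.48) ≈ 7.5714·Δt.
So d_K = 291.20, d_L = 272.34, d_M = 335.93 km.
Circle about each station: (x + 211.2)² + (y − 165.5)² = 291.20²; (x − 109.1)² + (y + 161.8)² = 272.34²; (x − 162.4)² + (y + 27.5)² = 335.93².
Subtracting the K equation from the L and M equations removes the quadratic terms:
640.6 x − 654.6 y = -23285.28
747.2 x − 386.0 y = -72917.20
Solving the 2×2 system: x ≈ -160.2, y ≈ -121.2 km.
Check against K (with the unrounded x, y): √((x + 211.2)²+(y − 165.5)²) = 291.20 ≈ 291.20 km. ✓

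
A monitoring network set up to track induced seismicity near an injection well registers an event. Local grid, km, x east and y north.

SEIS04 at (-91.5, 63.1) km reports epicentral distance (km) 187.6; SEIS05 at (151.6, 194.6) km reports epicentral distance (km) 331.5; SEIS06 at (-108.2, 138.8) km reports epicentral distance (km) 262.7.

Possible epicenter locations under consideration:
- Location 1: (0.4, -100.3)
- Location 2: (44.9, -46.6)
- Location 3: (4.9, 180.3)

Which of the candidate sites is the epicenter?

For each candidate, compare |candidate − station| to the reported distance:
Location 1: residuals SEIS04 0.1, SEIS05 0.1, SEIS06 0.1 → max 0.1 km
Location 2: residuals SEIS04 12.6, SEIS05 67.8, SEIS06 22.3 → max 67.8 km
Location 3: residuals SEIS04 35.8, SEIS05 184.1, SEIS06 142.2 → max 184.1 km
Only Location 1 has all residuals ≈ 0.

Location 1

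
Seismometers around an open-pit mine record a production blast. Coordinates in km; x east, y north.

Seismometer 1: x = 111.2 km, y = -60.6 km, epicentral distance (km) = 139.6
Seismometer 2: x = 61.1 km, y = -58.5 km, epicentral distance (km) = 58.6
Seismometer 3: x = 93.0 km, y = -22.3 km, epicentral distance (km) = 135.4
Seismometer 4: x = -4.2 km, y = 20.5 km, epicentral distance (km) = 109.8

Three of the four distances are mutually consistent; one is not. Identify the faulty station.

Solve using three stations at a time. Using Seismometer 1, Seismometer 3, Seismometer 4 (subtract circle equations pairwise → linear system) gives (x, y) ≈ (-25.9, -87.2).
Distances from that point to each station vs reported:
  Seismometer 1: calculated 139.6 vs reported 139.6 → residual 0.0 km
  Seismometer 2: calculated 91.6 vs reported 58.6 → residual 33.0 km
  Seismometer 3: calculated 135.4 vs reported 135.4 → residual 0.0 km
  Seismometer 4: calculated 109.9 vs reported 109.8 → residual 0.1 km
Seismometer 1, Seismometer 3, Seismometer 4 are mutually consistent (residuals ≈ 0); Seismometer 2 is off by 33.0 km.

Seismometer 2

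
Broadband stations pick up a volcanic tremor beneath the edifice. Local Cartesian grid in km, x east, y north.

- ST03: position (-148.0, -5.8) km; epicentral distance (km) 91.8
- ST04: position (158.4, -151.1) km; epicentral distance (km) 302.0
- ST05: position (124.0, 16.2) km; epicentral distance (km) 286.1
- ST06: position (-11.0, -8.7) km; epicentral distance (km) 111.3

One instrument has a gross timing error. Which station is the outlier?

ST06

Solve using three stations at a time. Using ST03, ST04, ST05 (subtract circle equations pairwise → linear system) gives (x, y) ≈ (-138.7, -97.1).
Distances from that point to each station vs reported:
  ST03: calculated 91.7 vs reported 91.8 → residual 0.1 km
  ST04: calculated 302.0 vs reported 302.0 → residual 0.0 km
  ST05: calculated 286.1 vs reported 286.1 → residual 0.0 km
  ST06: calculated 155.3 vs reported 111.3 → residual 44.0 km
ST03, ST04, ST05 are mutually consistent (residuals ≈ 0); ST06 is off by 44.0 km.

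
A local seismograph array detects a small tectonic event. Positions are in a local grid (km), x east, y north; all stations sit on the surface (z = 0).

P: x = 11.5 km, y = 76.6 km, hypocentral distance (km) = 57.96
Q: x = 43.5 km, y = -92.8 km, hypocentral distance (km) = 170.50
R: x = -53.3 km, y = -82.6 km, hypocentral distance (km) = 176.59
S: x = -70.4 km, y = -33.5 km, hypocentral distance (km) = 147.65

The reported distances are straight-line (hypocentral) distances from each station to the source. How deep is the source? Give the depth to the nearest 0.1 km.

depth ≈ 56.1 km

Each station gives a sphere (x−x_i)² + (y−y_i)² + z² = d_i² (stations at z=0).
Subtracting the P sphere from Q and R: z² cancels, leaving linear equations in x and y:
64.0 x − 338.8 y = -21206.61
-129.6 x − 318.4 y = -24160.83
Solving: x ≈ 22.299, y ≈ 66.806 km (keep extra digits for the depth step; rounded: 22.3, 66.8).
Then from the P sphere: z² = 57.96² − (x − 11.5)² − (y − 76.6)² with x = 22.299, y = 66.806, so z ≈ 56.097 ≈ 56.1 km.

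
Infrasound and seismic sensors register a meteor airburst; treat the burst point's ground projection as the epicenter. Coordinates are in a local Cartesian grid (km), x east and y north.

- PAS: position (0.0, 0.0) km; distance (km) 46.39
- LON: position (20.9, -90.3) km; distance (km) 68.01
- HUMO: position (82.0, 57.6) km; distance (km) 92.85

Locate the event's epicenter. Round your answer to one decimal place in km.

Circle about each station: x² + y² = 46.39²; (x − 20.9)² + (y + 90.3)² = 68.01²; (x − 82.0)² + (y − 57.6)² = 92.85².
Subtracting the PAS equation from the LON and HUMO equations removes the quadratic terms:
41.8 x − 180.6 y = 6117.57
164.0 x + 115.2 y = 3572.67
Solving the 2×2 system: x ≈ 39.2, y ≈ -24.8 km.
Check against PAS (with the unrounded x, y): √(x²+y²) = 46.39 ≈ 46.39 km. ✓

(39.2, -24.8)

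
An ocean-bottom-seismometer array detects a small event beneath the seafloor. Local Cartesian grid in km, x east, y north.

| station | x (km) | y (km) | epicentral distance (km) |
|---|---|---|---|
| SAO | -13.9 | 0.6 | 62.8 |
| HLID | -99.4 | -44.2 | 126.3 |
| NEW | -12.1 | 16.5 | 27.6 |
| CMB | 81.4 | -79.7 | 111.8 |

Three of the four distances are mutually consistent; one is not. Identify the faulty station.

SAO

Solve using three stations at a time. Using HLID, NEW, CMB (subtract circle equations pairwise → linear system) gives (x, y) ≈ (14.7, 10.0).
Distances from that point to each station vs reported:
  SAO: calculated 30.1 vs reported 62.8 → residual 32.7 km
  HLID: calculated 126.3 vs reported 126.3 → residual 0.0 km
  NEW: calculated 27.6 vs reported 27.6 → residual 0.0 km
  CMB: calculated 111.8 vs reported 111.8 → residual 0.0 km
HLID, NEW, CMB are mutually consistent (residuals ≈ 0); SAO is off by 32.7 km.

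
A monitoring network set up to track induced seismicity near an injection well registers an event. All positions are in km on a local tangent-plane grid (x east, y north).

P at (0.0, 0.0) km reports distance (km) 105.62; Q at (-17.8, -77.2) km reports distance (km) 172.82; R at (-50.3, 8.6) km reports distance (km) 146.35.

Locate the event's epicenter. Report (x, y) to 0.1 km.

Circle about each station: x² + y² = 105.62²; (x + 17.8)² + (y + 77.2)² = 172.82²; (x + 50.3)² + (y − 8.6)² = 146.35².
Subtracting the P equation from the Q and R equations removes the quadratic terms:
-35.6 x − 154.4 y = -12434.49
-100.6 x + 17.2 y = -7658.69
Solving the 2×2 system: x ≈ 86.5, y ≈ 60.6 km.
Check against P (with the unrounded x, y): √(x²+y²) = 105.60 ≈ 105.62 km. ✓

86.5 km east, 60.6 km north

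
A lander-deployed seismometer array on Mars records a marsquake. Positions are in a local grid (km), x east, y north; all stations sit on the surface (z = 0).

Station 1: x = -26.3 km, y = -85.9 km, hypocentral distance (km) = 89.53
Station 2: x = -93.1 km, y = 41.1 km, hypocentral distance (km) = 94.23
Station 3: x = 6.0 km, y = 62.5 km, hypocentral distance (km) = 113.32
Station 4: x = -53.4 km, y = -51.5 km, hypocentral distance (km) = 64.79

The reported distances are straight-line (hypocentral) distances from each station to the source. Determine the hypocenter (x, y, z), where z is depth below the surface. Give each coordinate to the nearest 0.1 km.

Each station gives a sphere (x−x_i)² + (y−y_i)² + z² = d_i² (stations at z=0).
Subtracting the Station 1 sphere from Station 2 and Station 3: z² cancels, leaving linear equations in x and y:
-133.6 x + 254.0 y = 1422.65
64.6 x + 296.8 y = -8954.05
Solving: x ≈ -48.101, y ≈ -19.699 km (keep extra digits for the depth step; rounded: -48.1, -19.7).
Then from the Station 1 sphere: z² = 89.53² − (x + 26.3)² − (y + 85.9)² with x = -48.101, y = -19.699, so z ≈ 56.194 ≈ 56.2 km.
Check against Station 4 (with the unrounded solution): distance 64.79 ≈ 64.79 km. ✓

(-48.1, -19.7, 56.2)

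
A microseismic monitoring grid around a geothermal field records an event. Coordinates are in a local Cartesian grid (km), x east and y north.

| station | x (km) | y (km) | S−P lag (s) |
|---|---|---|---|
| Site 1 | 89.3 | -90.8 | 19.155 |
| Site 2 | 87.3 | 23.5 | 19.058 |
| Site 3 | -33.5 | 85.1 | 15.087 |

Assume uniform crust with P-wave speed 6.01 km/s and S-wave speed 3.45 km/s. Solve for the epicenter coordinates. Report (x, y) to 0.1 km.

(-55.5, -35.1)

Distance from S−P lag: d = Δt · v_P v_S / (v_P − v_S) = Δt · (6.01·3.45)/(6.01−3.45) ≈ 8.0994·Δt.
So d_Site 1 = 155.14, d_Site 2 = 154.36, d_Site 3 = 122.20 km.
Circle about each station: (x − 89.3)² + (y + 90.8)² = 155.14²; (x − 87.3)² + (y − 23.5)² = 154.36²; (x + 33.5)² + (y − 85.1)² = 122.20².
Subtracting the Site 1 equation from the Site 2 and Site 3 equations removes the quadratic terms:
-4.0 x + 228.6 y = -7804.18
-245.6 x + 351.8 y = 1280.71
Solving the 2×2 system: x ≈ -55.5, y ≈ -35.1 km.
Check against Site 1 (with the unrounded x, y): √((x − 89.3)²+(y + 90.8)²) = 155.15 ≈ 155.14 km. ✓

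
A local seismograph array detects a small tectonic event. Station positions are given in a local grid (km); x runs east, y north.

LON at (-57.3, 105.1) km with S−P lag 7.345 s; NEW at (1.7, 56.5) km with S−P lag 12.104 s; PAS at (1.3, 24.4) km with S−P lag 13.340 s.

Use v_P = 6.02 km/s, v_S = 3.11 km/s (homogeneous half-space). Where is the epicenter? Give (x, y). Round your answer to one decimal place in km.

-76.0 km east, 61.7 km north

Distance from S−P lag: d = Δt · v_P v_S / (v_P − v_S) = Δt · (6.02·3.11)/(6.02−3.11) ≈ 6.4337·Δt.
So d_LON = 47.26, d_NEW = 77.87, d_PAS = 85.83 km.
Circle about each station: (x + 57.3)² + (y − 105.1)² = 47.26²; (x − 1.7)² + (y − 56.5)² = 77.87²; (x − 1.3)² + (y − 24.4)² = 85.83².
Subtracting pairs of circle equations eliminates x²+y² and gives linear equations (the radical axes):
118.0 x − 97.2 y = -14964.39
117.2 x − 161.4 y = -18865.53
Solving the 2×2 system: x ≈ -76.0, y ≈ 61.7 km.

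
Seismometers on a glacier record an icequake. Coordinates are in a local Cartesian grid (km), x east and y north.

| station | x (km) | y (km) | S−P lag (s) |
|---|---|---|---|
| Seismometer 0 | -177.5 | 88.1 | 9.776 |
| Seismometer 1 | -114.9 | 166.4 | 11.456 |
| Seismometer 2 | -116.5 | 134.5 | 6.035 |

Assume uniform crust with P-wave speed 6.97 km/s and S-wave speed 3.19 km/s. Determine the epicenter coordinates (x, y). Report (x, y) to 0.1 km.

-121.1 km east, 99.3 km north

Distance from S−P lag: d = Δt · v_P v_S / (v_P − v_S) = Δt · (6.97·3.19)/(6.97−3.19) ≈ 5.8821·Δt.
So d_Seismometer 0 = 57.50, d_Seismometer 1 = 67.39, d_Seismometer 2 = 35.50 km.
Circle about each station: (x + 177.5)² + (y − 88.1)² = 57.50²; (x + 114.9)² + (y − 166.4)² = 67.39²; (x + 116.5)² + (y − 134.5)² = 35.50².
Subtracting the Seismometer 0 equation from the Seismometer 1 and Seismometer 2 equations removes the quadratic terms:
125.2 x + 156.6 y = 387.95
122.0 x + 92.8 y = -5559.36
Solving the 2×2 system: x ≈ -121.1, y ≈ 99.3 km.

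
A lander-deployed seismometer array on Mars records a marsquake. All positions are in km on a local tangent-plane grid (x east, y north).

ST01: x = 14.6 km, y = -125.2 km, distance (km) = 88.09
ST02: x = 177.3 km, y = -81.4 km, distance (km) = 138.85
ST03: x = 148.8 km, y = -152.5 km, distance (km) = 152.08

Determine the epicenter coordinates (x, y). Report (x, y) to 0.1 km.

44.1 km east, -42.2 km north

Circle about each station: (x − 14.6)² + (y + 125.2)² = 88.09²; (x − 177.3)² + (y + 81.4)² = 138.85²; (x − 148.8)² + (y + 152.5)² = 152.08².
Subtracting the ST01 equation from the ST02 and ST03 equations removes the quadratic terms:
325.4 x + 87.6 y = 10653.58
268.4 x − 54.6 y = 14141.01
Solving the 2×2 system: x ≈ 44.1, y ≈ -42.2 km.
Check against ST01 (with the unrounded x, y): √((x − 14.6)²+(y + 125.2)²) = 88.08 ≈ 88.09 km. ✓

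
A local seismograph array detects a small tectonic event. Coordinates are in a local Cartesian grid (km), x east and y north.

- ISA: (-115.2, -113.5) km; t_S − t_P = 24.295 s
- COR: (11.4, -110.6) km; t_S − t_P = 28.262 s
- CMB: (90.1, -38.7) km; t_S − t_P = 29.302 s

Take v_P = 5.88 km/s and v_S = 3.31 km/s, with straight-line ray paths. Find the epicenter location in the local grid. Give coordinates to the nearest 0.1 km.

Distance from S−P lag: d = Δt · v_P v_S / (v_P − v_S) = Δt · (5.88·3.31)/(5.88−3.31) ≈ 7.5731·Δt.
So d_ISA = 183.99, d_COR = 214.03, d_CMB = 221.91 km.
Circle about each station: (x + 115.2)² + (y + 113.5)² = 183.99²; (x − 11.4)² + (y + 110.6)² = 214.03²; (x − 90.1)² + (y + 38.7)² = 221.91².
Subtracting pairs of circle equations eliminates x²+y² and gives linear equations (the radical axes):
253.2 x + 5.8 y = -25747.49
410.6 x + 149.6 y = -31929.32
Solving the 2×2 system: x ≈ -103.3, y ≈ 70.1 km.

x ≈ -103.3 km, y ≈ 70.1 km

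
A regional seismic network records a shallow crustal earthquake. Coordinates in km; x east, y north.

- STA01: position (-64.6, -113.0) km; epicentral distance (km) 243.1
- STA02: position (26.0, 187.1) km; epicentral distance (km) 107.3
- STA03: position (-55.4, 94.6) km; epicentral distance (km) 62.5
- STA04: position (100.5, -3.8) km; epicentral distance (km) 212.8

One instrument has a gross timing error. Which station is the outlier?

STA03

Solve using three stations at a time. Using STA01, STA02, STA04 (subtract circle equations pairwise → linear system) gives (x, y) ≈ (-64.9, 130.1).
Distances from that point to each station vs reported:
  STA01: calculated 243.1 vs reported 243.1 → residual 0.0 km
  STA02: calculated 107.3 vs reported 107.3 → residual 0.0 km
  STA03: calculated 36.7 vs reported 62.5 → residual 25.8 km
  STA04: calculated 212.8 vs reported 212.8 → residual 0.0 km
STA01, STA02, STA04 are mutually consistent (residuals ≈ 0); STA03 is off by 25.8 km.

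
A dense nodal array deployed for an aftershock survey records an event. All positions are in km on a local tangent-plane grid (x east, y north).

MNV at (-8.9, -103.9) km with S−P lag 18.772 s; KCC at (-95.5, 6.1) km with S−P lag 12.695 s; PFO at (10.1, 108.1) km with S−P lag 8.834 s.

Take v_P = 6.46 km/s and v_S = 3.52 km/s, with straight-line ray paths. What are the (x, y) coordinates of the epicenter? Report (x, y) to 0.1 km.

-3.8 km east, 41.2 km north

Distance from S−P lag: d = Δt · v_P v_S / (v_P − v_S) = Δt · (6.46·3.52)/(6.46−3.52) ≈ 7.7344·Δt.
So d_MNV = 145.19, d_KCC = 98.19, d_PFO = 68.33 km.
Circle about each station: (x + 8.9)² + (y + 103.9)² = 145.19²; (x + 95.5)² + (y − 6.1)² = 98.19²; (x − 10.1)² + (y − 108.1)² = 68.33².
Subtracting the MNV equation from the KCC and PFO equations removes the quadratic terms:
-173.2 x + 220.0 y = 9721.90
38.0 x + 424.0 y = 17324.35
Solving the 2×2 system: x ≈ -3.8, y ≈ 41.2 km.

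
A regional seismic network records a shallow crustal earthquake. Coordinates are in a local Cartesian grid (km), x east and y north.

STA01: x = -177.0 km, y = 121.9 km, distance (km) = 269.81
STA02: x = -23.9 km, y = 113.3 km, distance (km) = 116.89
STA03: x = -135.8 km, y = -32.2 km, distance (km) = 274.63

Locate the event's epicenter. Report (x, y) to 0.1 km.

92.8 km east, 120.0 km north

Circle about each station: (x + 177.0)² + (y − 121.9)² = 269.81²; (x + 23.9)² + (y − 113.3)² = 116.89²; (x + 135.8)² + (y + 32.2)² = 274.63².
Subtracting the STA01 equation from the STA02 and STA03 equations removes the quadratic terms:
306.2 x − 17.2 y = 26353.65
82.4 x − 308.2 y = -29334.33
Solving the 2×2 system: x ≈ 92.8, y ≈ 120.0 km.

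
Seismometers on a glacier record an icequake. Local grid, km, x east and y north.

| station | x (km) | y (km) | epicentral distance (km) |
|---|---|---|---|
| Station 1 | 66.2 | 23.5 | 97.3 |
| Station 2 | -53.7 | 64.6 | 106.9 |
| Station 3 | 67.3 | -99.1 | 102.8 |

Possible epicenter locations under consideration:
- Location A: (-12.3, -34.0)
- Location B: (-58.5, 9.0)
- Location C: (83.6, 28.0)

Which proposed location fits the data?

Location A

For each candidate, compare |candidate − station| to the reported distance:
Location A: residuals Station 1 0.0, Station 2 0.0, Station 3 0.0 → max 0.0 km
Location B: residuals Station 1 28.2, Station 2 51.1, Station 3 63.1 → max 63.1 km
Location C: residuals Station 1 79.3, Station 2 35.2, Station 3 25.3 → max 79.3 km
Only Location A has all residuals ≈ 0.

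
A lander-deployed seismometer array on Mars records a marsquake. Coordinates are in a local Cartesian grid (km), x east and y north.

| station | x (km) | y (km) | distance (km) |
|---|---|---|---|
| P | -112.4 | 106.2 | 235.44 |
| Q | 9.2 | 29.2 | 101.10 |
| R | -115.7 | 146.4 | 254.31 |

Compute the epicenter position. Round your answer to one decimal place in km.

x ≈ 110.3 km, y ≈ 29.8 km

Circle about each station: (x + 112.4)² + (y − 106.2)² = 235.44²; (x − 9.2)² + (y − 29.2)² = 101.10²; (x + 115.7)² + (y − 146.4)² = 254.31².
Subtracting the P equation from the Q and R equations removes the quadratic terms:
243.2 x − 154.0 y = 22235.86
-6.6 x + 80.4 y = 1665.67
Solving the 2×2 system: x ≈ 110.3, y ≈ 29.8 km.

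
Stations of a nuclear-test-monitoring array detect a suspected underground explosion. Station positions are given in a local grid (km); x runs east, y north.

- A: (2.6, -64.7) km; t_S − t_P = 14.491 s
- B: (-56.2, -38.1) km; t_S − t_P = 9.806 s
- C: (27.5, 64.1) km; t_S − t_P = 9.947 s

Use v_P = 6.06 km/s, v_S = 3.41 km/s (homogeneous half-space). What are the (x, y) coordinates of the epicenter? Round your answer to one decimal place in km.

x ≈ -45.4 km, y ≈ 37.6 km

Distance from S−P lag: d = Δt · v_P v_S / (v_P − v_S) = Δt · (6.06·3.41)/(6.06−3.41) ≈ 7.7980·Δt.
So d_A = 113.00, d_B = 76.47, d_C = 77.57 km.
Circle about each station: (x − 2.6)² + (y + 64.7)² = 113.00²; (x + 56.2)² + (y + 38.1)² = 76.47²; (x − 27.5)² + (y − 64.1)² = 77.57².
Subtracting the A equation from the B and C equations removes the quadratic terms:
-117.6 x + 53.2 y = 7338.54
49.8 x + 257.6 y = 7424.11
Solving the 2×2 system: x ≈ -45.4, y ≈ 37.6 km.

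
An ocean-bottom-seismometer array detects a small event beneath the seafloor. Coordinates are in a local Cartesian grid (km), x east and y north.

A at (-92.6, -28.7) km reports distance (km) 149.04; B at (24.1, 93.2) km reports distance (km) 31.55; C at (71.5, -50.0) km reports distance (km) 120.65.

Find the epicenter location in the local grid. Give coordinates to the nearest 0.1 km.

Circle about each station: (x + 92.6)² + (y + 28.7)² = 149.04²; (x − 24.1)² + (y − 93.2)² = 31.55²; (x − 71.5)² + (y + 50.0)² = 120.65².
Subtracting the A equation from the B and C equations removes the quadratic terms:
233.4 x + 243.8 y = 21086.12
328.2 x − 42.6 y = 5870.30
Solving the 2×2 system: x ≈ 25.9, y ≈ 61.7 km.

(25.9, 61.7)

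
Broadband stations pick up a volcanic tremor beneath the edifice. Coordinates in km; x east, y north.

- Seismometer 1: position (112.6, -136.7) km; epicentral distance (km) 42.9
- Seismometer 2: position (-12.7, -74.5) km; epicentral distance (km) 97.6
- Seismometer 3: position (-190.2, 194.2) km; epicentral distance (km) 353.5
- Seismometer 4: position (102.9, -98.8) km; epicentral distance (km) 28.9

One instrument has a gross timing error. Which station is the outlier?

Seismometer 3

Solve using three stations at a time. Using Seismometer 1, Seismometer 2, Seismometer 4 (subtract circle equations pairwise → linear system) gives (x, y) ≈ (77.3, -112.3).
Distances from that point to each station vs reported:
  Seismometer 1: calculated 42.9 vs reported 42.9 → residual 0.0 km
  Seismometer 2: calculated 97.6 vs reported 97.6 → residual 0.0 km
  Seismometer 3: calculated 406.8 vs reported 353.5 → residual 53.3 km
  Seismometer 4: calculated 28.9 vs reported 28.9 → residual 0.0 km
Seismometer 1, Seismometer 2, Seismometer 4 are mutually consistent (residuals ≈ 0); Seismometer 3 is off by 53.3 km.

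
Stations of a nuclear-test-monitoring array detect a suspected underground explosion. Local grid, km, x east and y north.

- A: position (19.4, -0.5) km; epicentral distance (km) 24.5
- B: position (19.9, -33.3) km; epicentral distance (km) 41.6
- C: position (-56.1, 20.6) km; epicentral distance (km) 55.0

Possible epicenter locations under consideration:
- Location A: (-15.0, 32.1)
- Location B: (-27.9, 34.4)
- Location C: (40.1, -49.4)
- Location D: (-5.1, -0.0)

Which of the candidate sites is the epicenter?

For each candidate, compare |candidate − station| to the reported distance:
Location A: residuals A 22.9, B 32.5, C 12.3 → max 32.5 km
Location B: residuals A 34.3, B 41.3, C 23.6 → max 41.3 km
Location C: residuals A 28.6, B 15.8, C 64.0 → max 64.0 km
Location D: residuals A 0.0, B 0.0, C 0.0 → max 0.0 km
Only Location D has all residuals ≈ 0.

Location D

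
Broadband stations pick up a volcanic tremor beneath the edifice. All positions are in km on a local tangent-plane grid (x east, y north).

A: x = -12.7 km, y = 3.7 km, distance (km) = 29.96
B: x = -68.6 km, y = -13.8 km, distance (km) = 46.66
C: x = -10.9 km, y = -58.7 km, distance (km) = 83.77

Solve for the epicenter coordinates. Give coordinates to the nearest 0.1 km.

Circle about each station: (x + 12.7)² + (y − 3.7)² = 29.96²; (x + 68.6)² + (y + 13.8)² = 46.66²; (x + 10.9)² + (y + 58.7)² = 83.77².
Subtracting the A equation from the B and C equations removes the quadratic terms:
-111.8 x − 35.0 y = 3441.87
3.6 x − 124.8 y = -2730.29
Solving the 2×2 system: x ≈ -37.3, y ≈ 20.8 km.

(-37.3, 20.8)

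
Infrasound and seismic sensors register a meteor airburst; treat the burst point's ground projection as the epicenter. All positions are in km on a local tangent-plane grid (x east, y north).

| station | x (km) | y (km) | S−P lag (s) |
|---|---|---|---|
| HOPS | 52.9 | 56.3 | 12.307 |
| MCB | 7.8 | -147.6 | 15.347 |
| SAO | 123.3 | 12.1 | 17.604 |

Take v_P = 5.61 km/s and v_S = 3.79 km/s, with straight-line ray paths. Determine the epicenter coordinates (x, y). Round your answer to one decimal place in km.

x ≈ -82.3 km, y ≈ 7.4 km

Distance from S−P lag: d = Δt · v_P v_S / (v_P − v_S) = Δt · (5.61·3.79)/(5.61−3.79) ≈ 11.6824·Δt.
So d_HOPS = 143.77, d_MCB = 179.29, d_SAO = 205.66 km.
Circle about each station: (x − 52.9)² + (y − 56.3)² = 143.77²; (x − 7.8)² + (y + 147.6)² = 179.29²; (x − 123.3)² + (y − 12.1)² = 205.66².
Subtracting the HOPS equation from the MCB and SAO equations removes the quadratic terms:
-90.2 x − 407.8 y = 4403.41
140.8 x − 88.4 y = -12245.02
Solving the 2×2 system: x ≈ -82.3, y ≈ 7.4 km.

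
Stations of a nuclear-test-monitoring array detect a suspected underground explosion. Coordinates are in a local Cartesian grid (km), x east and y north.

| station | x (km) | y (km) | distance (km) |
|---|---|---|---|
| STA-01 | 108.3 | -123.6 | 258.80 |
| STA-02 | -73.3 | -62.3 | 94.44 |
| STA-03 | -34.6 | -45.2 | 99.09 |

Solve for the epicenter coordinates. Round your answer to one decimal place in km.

-101.6 km east, 27.8 km north

Circle about each station: (x − 108.3)² + (y + 123.6)² = 258.80²; (x + 73.3)² + (y + 62.3)² = 94.44²; (x + 34.6)² + (y + 45.2)² = 99.09².
Subtracting pairs of circle equations eliminates x²+y² and gives linear equations (the radical axes):
-363.2 x + 122.6 y = 40306.86
-285.8 x + 156.8 y = 33392.96
Solving the 2×2 system: x ≈ -101.6, y ≈ 27.8 km.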